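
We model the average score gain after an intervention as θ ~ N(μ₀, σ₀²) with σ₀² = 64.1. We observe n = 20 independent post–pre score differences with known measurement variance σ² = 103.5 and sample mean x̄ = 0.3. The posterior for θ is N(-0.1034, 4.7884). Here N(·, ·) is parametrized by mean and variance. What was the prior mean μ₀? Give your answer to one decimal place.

The posterior mean is a precision-weighted average: μ_n = (τ₀μ₀ + τ_data·x̄)/(τ₀+τ_data), with τ₀=1/σ₀² and τ_data=n/σ².
Here τ₀ = 1/64.1 = 0.015601 and τ_data = 20/103.5 = 0.193237, so τ_n = 0.208838.
Rearranging for μ₀: μ₀ = (μ_n·τ_n − τ_data·x̄)/τ₀ = (-0.1034·0.208838 − 0.193237·0.3) / 0.015601 = -0.079565/0.015601 ≈ -5.1.

μ₀ = -5.1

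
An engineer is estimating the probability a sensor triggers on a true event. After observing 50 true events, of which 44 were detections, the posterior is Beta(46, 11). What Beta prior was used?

Beta is conjugate to the binomial likelihood: posterior = Beta(a+s, b+f).
So a = 46 − 44 = 2 and b = 11 − 6 = 5.

Beta(2, 5)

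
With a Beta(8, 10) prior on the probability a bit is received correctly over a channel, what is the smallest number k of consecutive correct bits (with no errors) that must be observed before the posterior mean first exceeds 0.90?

After k correct bits and 0 errors the posterior is Beta(8+k, 10), with mean (8+k)/(8+10+k).
Set (8+k)/(18+k) > 0.90 and solve: k > (0.90·18 − 8)/(1 − 0.90) = 82.000.
The smallest integer exceeding 82.000 is 83, and checking k=83: (91)/(101) = 0.9010 > 0.90.

k = 83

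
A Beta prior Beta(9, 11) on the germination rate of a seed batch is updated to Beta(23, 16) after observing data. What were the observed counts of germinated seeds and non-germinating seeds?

Under Beta–binomial conjugacy the posterior parameters are (α+s, β+f).
Match parameters: s=23−9=14, f=16−11=5.

14 germinated seeds and 5 non-germinating seeds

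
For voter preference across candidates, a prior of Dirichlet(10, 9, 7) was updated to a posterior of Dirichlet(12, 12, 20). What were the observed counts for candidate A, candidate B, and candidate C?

For a Dirichlet(α) prior with multinomial counts c, the posterior is Dirichlet(α + c) componentwise.
Counts are posterior − prior componentwise: 12−10=2, 12−9=3, 20−7=13.

counts (2, 3, 13)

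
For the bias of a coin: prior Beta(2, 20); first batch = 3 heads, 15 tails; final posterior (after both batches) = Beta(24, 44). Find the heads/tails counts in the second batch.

19 heads and 9 tails

Sequential conjugate updates are equivalent to a single update on the pooled data, so total successes = posterior α − prior α and total failures = posterior β − prior β.
Total across both batches: 24−2=22 heads, 44−20=24 tails.
Subtract the first batch: 22−3=19 heads and 24−15=9 tails.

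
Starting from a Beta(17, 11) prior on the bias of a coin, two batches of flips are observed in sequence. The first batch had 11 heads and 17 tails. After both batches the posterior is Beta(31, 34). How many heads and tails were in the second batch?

Because Beta–binomial updating is additive in the counts, the combined data contributed (α_post−α_prior, β_post−β_prior) successes and failures.
Total across both batches: 31−17=14 heads, 34−11=23 tails.
Subtract the first batch: 14−11=3 heads and 23−17=6 tails.

3 heads and 6 tails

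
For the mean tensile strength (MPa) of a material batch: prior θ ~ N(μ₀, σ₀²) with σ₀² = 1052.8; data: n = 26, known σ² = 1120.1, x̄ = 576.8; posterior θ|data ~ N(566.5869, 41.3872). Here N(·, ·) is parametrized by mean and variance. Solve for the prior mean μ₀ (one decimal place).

With known observation variance, the Normal–Normal posterior has precision τ_n = τ₀ + n/σ² and mean μ_n = (τ₀μ₀ + (n/σ²)x̄)/τ_n.
Here τ₀ = 1/1052.8 = 0.000950 and τ_data = 26/1120.1 = 0.023212, so τ_n = 0.024162.
Rearranging for μ₀: μ₀ = (μ_n·τ_n − τ_data·x̄)/τ₀ = (566.5869·0.024162 − 0.023212·576.8) / 0.000950 = 0.301191/0.000950 ≈ 317.0.

μ₀ = 317.0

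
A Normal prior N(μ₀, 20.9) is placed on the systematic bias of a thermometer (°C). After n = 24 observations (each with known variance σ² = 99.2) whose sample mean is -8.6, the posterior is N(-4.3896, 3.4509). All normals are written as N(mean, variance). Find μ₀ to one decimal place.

The posterior mean is a precision-weighted average: μ_n = (τ₀μ₀ + τ_data·x̄)/(τ₀+τ_data), with τ₀=1/σ₀² and τ_data=n/σ².
Here τ₀ = 1/20.9 = 0.047847 and τ_data = 24/99.2 = 0.241935, so τ_n = 0.289782.
Rearranging for μ₀: μ₀ = (μ_n·τ_n − τ_data·x̄)/τ₀ = (-4.3896·0.289782 − 0.241935·-8.6) / 0.047847 = 0.808614/0.047847 ≈ 16.9.

μ₀ = 16.9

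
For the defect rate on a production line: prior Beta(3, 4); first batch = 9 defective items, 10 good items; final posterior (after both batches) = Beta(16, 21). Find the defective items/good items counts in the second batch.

Because Beta–binomial updating is additive in the counts, the combined data contributed (α_post−α_prior, β_post−β_prior) successes and failures.
Total across both batches: 16−3=13 defective items, 21−4=17 good items.
Subtract the first batch: 13−9=4 defective items and 17−10=7 good items.

4 defective items and 7 good items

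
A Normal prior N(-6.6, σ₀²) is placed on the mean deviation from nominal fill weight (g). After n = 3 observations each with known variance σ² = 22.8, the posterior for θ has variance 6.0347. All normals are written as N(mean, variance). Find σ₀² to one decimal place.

σ₀² = 29.3

Posterior precision equals prior precision plus data precision: 1/σ_n² = 1/σ₀² + n/σ².
So 1/σ₀² = 1/6.0347 − 3/22.8 = 0.165708 − 0.131579 = 0.034129.
Hence σ₀² = 1/0.034129 ≈ 29.3.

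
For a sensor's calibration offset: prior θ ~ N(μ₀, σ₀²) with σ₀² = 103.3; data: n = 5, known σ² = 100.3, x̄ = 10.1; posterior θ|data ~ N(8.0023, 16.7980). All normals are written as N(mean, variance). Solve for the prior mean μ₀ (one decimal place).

μ₀ = -2.8

The posterior mean is a precision-weighted average: μ_n = (τ₀μ₀ + τ_data·x̄)/(τ₀+τ_data), with τ₀=1/σ₀² and τ_data=n/σ².
Here τ₀ = 1/103.3 = 0.009681 and τ_data = 5/100.3 = 0.049850, so τ_n = 0.059531.
Rearranging for μ₀: μ₀ = (μ_n·τ_n − τ_data·x̄)/τ₀ = (8.0023·0.059531 − 0.049850·10.1) / 0.009681 = -0.027100/0.009681 ≈ -2.8.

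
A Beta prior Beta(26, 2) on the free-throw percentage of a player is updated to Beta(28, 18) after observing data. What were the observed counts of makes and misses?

A Beta(a, b) prior with s successes and f failures in binomial data gives a Beta(a+s, b+f) posterior.
Match parameters: s=28−26=2, f=18−2=16.

2 makes and 16 misses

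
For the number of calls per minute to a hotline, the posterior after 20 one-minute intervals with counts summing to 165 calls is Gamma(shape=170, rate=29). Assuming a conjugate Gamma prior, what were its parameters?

A Gamma(α, β) prior (rate parametrization) on a Poisson rate with n observations summing to S gives posterior Gamma(α+S, β+n).
So α = 170 − 165 = 5 and β = 29 − 20 = 9.

Gamma(shape=5, rate=9)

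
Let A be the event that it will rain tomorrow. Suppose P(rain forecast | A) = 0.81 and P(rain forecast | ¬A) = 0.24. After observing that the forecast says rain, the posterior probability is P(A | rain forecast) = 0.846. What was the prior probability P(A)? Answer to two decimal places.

In odds form, posterior odds = prior odds × likelihood ratio, so prior odds = posterior odds ÷ LR.
Posterior odds = 0.846/(1−0.846) = 5.4935. LR = 0.81/0.24 = 3.3750.
Prior odds = 5.4935/3.3750 = 1.6277, so P(A) = 1.6277/(1+1.6277) ≈ 0.62.

P(A) = 0.62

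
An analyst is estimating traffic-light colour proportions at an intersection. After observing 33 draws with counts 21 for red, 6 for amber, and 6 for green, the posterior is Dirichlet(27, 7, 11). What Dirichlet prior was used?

For a Dirichlet(α) prior with multinomial counts c, the posterior is Dirichlet(α + c) componentwise.
Subtract each count from the matching posterior parameter: 27−21=6, 7−6=1, 11−6=5.

Dirichlet(6, 1, 5)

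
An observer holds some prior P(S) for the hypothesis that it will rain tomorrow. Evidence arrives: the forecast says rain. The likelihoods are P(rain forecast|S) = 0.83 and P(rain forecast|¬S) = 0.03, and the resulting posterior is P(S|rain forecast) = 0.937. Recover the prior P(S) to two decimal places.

In odds form, posterior odds = prior odds × likelihood ratio, so prior odds = posterior odds ÷ LR.
Posterior odds = 0.937/(1−0.937) = 14.8730. LR = 0.83/0.03 = 27.6667.
Prior odds = 14.8730/27.6667 = 0.5376, so P(S) = 0.5376/(1+0.5376) ≈ 0.35.

P(S) = 0.35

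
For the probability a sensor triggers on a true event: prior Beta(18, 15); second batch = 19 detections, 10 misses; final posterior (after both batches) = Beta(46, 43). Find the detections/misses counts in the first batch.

9 detections and 18 misses

Because Beta–binomial updating is additive in the counts, the combined data contributed (α_post−α_prior, β_post−β_prior) successes and failures.
Total across both batches: 46−18=28 detections, 43−15=28 misses.
Subtract the second batch: 28−19=9 detections and 28−10=18 misses.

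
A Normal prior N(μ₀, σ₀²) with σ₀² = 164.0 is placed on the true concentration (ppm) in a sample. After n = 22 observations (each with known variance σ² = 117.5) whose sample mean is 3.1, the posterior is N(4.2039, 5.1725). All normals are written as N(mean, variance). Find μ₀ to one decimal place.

μ₀ = 38.1

With known observation variance, the Normal–Normal posterior has precision τ_n = τ₀ + n/σ² and mean μ_n = (τ₀μ₀ + (n/σ²)x̄)/τ_n.
Here τ₀ = 1/164.0 = 0.006098 and τ_data = 22/117.5 = 0.187234, so τ_n = 0.193332.
Rearranging for μ₀: μ₀ = (μ_n·τ_n − τ_data·x̄)/τ₀ = (4.2039·0.193332 − 0.187234·3.1) / 0.006098 = 0.232323/0.006098 ≈ 38.1.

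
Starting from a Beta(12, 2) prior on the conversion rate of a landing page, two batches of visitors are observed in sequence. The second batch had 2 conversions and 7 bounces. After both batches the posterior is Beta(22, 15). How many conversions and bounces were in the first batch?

8 conversions and 6 bounces

Sequential conjugate updates are equivalent to a single update on the pooled data, so total successes = posterior α − prior α and total failures = posterior β − prior β.
Total across both batches: 22−12=10 conversions, 15−2=13 bounces.
Subtract the second batch: 10−2=8 conversions and 13−7=6 bounces.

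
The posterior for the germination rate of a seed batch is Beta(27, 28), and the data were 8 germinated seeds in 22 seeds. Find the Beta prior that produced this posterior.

Beta(19, 14)

Beta is conjugate to the binomial likelihood: posterior = Beta(a+s, b+f).
So a = 27 − 8 = 19 and b = 28 − 14 = 14.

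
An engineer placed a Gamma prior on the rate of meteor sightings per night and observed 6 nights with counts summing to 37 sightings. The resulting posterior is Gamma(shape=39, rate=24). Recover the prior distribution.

Gamma–Poisson conjugacy: posterior shape = α + Σxᵢ, posterior rate = β + n.
So α = 39 − 37 = 2 and β = 24 − 6 = 18.

Gamma(shape=2, rate=18)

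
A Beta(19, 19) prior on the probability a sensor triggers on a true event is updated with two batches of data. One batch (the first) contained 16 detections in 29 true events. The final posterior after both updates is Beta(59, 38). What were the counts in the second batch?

Because Beta–binomial updating is additive in the counts, the combined data contributed (α_post−α_prior, β_post−β_prior) successes and failures.
Total across both batches: 59−19=40 detections, 38−19=19 misses.
Subtract the first batch: 40−16=24 detections and 19−13=6 misses.

24 detections and 6 misses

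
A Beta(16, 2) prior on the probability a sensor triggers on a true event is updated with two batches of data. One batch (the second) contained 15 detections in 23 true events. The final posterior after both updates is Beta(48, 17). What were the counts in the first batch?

17 detections and 7 misses

Because Beta–binomial updating is additive in the counts, the combined data contributed (α_post−α_prior, β_post−β_prior) successes and failures.
Total across both batches: 48−16=32 detections, 17−2=15 misses.
Subtract the second batch: 32−15=17 detections and 15−8=7 misses.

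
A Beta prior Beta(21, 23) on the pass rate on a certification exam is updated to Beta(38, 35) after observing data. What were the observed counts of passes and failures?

17 passes and 12 failures

Under Beta–binomial conjugacy the posterior parameters are (α+s, β+f).
Match parameters: s=38−21=17, f=35−23=12.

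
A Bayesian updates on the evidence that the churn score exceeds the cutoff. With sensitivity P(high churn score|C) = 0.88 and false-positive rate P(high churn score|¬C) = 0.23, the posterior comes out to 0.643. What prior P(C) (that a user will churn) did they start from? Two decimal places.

P(C) = 0.32

Bayes' rule in odds form gives O(C|E) = O(C)·[P(E|C)/P(E|¬C)], hence O(C) = O(C|E)/LR.
Posterior odds = 0.643/(1−0.643) = 1.8011. LR = 0.88/0.23 = 3.8261.
Prior odds = 1.8011/3.8261 = 0.4707, so P(C) = 0.4707/(1+0.4707) ≈ 0.32.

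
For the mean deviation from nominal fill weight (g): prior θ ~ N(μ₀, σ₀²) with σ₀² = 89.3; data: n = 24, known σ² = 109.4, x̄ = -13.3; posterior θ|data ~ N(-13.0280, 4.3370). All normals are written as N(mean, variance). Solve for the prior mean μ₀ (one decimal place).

The posterior mean is a precision-weighted average: μ_n = (τ₀μ₀ + τ_data·x̄)/(τ₀+τ_data), with τ₀=1/σ₀² and τ_data=n/σ².
Here τ₀ = 1/89.3 = 0.011198 and τ_data = 24/109.4 = 0.219378, so τ_n = 0.230576.
Rearranging for μ₀: μ₀ = (μ_n·τ_n − τ_data·x̄)/τ₀ = (-13.0280·0.230576 − 0.219378·-13.3) / 0.011198 = -0.086217/0.011198 ≈ -7.7.

μ₀ = -7.7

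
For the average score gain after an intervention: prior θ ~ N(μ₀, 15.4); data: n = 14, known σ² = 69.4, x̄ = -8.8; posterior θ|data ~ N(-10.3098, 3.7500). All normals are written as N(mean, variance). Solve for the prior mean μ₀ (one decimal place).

The posterior mean is a precision-weighted average: μ_n = (τ₀μ₀ + τ_data·x̄)/(τ₀+τ_data), with τ₀=1/σ₀² and τ_data=n/σ².
Here τ₀ = 1/15.4 = 0.064935 and τ_data = 14/69.4 = 0.201729, so τ_n = 0.266664.
Rearranging for μ₀: μ₀ = (μ_n·τ_n − τ_data·x̄)/τ₀ = (-10.3098·0.266664 − 0.201729·-8.8) / 0.064935 = -0.974037/0.064935 ≈ -15.0.

μ₀ = -15.0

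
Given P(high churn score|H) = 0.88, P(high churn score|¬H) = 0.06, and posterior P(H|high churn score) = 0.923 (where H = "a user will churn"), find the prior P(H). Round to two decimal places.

P(H) = 0.45

In odds form, posterior odds = prior odds × likelihood ratio, so prior odds = posterior odds ÷ LR.
Posterior odds = 0.923/(1−0.923) = 11.9870. LR = 0.88/0.06 = 14.6667.
Prior odds = 11.9870/14.6667 = 0.8173, so P(H) = 0.8173/(1+0.8173) ≈ 0.45.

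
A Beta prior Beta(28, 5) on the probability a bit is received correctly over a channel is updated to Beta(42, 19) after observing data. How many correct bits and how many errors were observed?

14 correct bits and 14 errors

A Beta(α, β) prior with s successes and f failures in binomial data gives a Beta(α+s, β+f) posterior.
So s = 42 − 28 = 14 and f = 19 − 5 = 14.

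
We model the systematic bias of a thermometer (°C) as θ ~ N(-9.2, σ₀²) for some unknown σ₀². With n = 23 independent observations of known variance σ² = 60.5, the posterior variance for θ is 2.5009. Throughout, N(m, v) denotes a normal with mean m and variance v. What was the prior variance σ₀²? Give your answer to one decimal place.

Posterior precision equals prior precision plus data precision: 1/σ_n² = 1/σ₀² + n/σ².
So 1/σ₀² = 1/2.5009 − 23/60.5 = 0.399856 − 0.380165 = 0.019691.
Hence σ₀² = 1/0.019691 ≈ 50.8.

σ₀² = 50.8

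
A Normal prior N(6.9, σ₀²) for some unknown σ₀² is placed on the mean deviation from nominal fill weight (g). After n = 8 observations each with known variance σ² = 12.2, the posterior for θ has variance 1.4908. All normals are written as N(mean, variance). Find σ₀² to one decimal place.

σ₀² = 66.5

Posterior precision equals prior precision plus data precision: 1/σ_n² = 1/σ₀² + n/σ².
So 1/σ₀² = 1/1.4908 − 8/12.2 = 0.670781 − 0.655738 = 0.015043.
Hence σ₀² = 1/0.015043 ≈ 66.5.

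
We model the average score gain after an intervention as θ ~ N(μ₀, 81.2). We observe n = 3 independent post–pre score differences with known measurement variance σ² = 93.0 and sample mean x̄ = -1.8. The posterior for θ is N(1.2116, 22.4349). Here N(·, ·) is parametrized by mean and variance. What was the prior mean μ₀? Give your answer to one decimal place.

The posterior mean is a precision-weighted average: μ_n = (τ₀μ₀ + τ_data·x̄)/(τ₀+τ_data), with τ₀=1/σ₀² and τ_data=n/σ².
Here τ₀ = 1/81.2 = 0.012315 and τ_data = 3/93.0 = 0.032258, so τ_n = 0.044573.
Rearranging for μ₀: μ₀ = (μ_n·τ_n − τ_data·x̄)/τ₀ = (1.2116·0.044573 − 0.032258·-1.8) / 0.012315 = 0.112069/0.012315 ≈ 9.1.

μ₀ = 9.1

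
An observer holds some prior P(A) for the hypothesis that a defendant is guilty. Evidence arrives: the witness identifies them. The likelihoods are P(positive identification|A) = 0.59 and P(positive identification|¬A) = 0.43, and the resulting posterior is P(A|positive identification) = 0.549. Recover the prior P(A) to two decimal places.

Bayes' rule in odds form gives O(A|E) = O(A)·[P(E|A)/P(E|¬A)], hence O(A) = O(A|E)/LR.
Posterior odds = 0.549/(1−0.549) = 1.2173. LR = 0.59/0.43 = 1.3721.
Prior odds = 1.2173/1.3721 = 0.8872, so P(A) = 0.8872/(1+0.8872) ≈ 0.47.

P(A) = 0.47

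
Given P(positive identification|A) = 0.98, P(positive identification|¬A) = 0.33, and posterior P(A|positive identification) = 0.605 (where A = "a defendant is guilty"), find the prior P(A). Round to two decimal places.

P(A) = 0.34

In odds form, posterior odds = prior odds × likelihood ratio, so prior odds = posterior odds ÷ LR.
Posterior odds = 0.605/(1−0.605) = 1.5316. LR = 0.98/0.33 = 2.9697.
Prior odds = 1.5316/2.9697 = 0.5157, so P(A) = 0.5157/(1+0.5157) ≈ 0.34.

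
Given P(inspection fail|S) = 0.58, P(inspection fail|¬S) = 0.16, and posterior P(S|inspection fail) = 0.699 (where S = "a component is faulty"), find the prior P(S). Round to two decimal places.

Bayes' rule in odds form gives O(S|E) = O(S)·[P(E|S)/P(E|¬S)], hence O(S) = O(S|E)/LR.
Posterior odds = 0.699/(1−0.699) = 2.3223. LR = 0.58/0.16 = 3.6250.
Prior odds = 2.3223/3.6250 = 0.6406, so P(S) = 0.6406/(1+0.6406) ≈ 0.39.

P(S) = 0.39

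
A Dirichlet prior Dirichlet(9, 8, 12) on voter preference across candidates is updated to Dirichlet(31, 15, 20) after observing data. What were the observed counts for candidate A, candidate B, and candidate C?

counts (22, 7, 8)

For a Dirichlet(α) prior with multinomial counts c, the posterior is Dirichlet(α + c) componentwise.
Counts are posterior − prior componentwise: 31−9=22, 15−8=7, 20−12=8.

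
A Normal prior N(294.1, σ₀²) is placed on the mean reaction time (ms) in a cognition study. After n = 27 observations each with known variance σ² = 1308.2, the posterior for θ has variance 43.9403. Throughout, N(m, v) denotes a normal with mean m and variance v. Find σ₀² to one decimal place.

σ₀² = 471.9

For the Normal–Normal model with known σ², precisions add: τ_n = τ₀ + n/σ².
So 1/σ₀² = 1/43.9403 − 27/1308.2 = 0.022758 − 0.020639 = 0.002119.
Hence σ₀² = 1/0.002119 ≈ 471.9.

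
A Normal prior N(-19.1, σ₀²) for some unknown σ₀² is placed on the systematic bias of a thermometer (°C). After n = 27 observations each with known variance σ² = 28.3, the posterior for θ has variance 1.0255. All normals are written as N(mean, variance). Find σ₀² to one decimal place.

For the Normal–Normal model with known σ², precisions add: τ_n = τ₀ + n/σ².
So 1/σ₀² = 1/1.0255 − 27/28.3 = 0.975134 − 0.954064 = 0.021070.
Hence σ₀² = 1/0.021070 ≈ 47.5.

σ₀² = 47.5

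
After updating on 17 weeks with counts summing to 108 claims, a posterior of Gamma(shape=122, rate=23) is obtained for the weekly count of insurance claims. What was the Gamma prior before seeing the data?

Gamma(shape=14, rate=6)

Gamma–Poisson conjugacy: posterior shape = α + Σxᵢ, posterior rate = β + n.
So α = 122 − 108 = 14 and β = 23 − 17 = 6.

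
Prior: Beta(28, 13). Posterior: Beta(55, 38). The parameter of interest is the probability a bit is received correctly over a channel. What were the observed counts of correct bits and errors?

A Beta(α, β) prior with s successes and f failures in binomial data gives a Beta(α+s, β+f) posterior.
So s = 55 − 28 = 27 and f = 38 − 13 = 25.

27 correct bits and 25 errors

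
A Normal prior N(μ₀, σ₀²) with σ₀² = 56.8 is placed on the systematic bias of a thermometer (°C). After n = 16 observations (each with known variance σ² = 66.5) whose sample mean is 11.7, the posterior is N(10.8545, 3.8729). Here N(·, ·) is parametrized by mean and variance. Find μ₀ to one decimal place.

With known observation variance, the Normal–Normal posterior has precision τ_n = τ₀ + n/σ² and mean μ_n = (τ₀μ₀ + (n/σ²)x̄)/τ_n.
Here τ₀ = 1/56.8 = 0.017606 and τ_data = 16/66.5 = 0.240602, so τ_n = 0.258208.
Rearranging for μ₀: μ₀ = (μ_n·τ_n − τ_data·x̄)/τ₀ = (10.8545·0.258208 − 0.240602·11.7) / 0.017606 = -0.012325/0.017606 ≈ -0.7.

μ₀ = -0.7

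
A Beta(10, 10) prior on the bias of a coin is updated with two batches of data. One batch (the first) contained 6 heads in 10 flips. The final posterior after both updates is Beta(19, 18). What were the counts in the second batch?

Sequential conjugate updates are equivalent to a single update on the pooled data, so total successes = posterior α − prior α and total failures = posterior β − prior β.
Total across both batches: 19−10=9 heads, 18−10=8 tails.
Subtract the first batch: 9−6=3 heads and 8−4=4 tails.

3 heads and 4 tails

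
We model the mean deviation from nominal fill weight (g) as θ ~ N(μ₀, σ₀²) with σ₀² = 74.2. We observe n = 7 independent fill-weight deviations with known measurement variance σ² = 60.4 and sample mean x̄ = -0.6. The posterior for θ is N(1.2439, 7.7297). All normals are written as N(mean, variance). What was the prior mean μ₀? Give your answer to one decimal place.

The posterior mean is a precision-weighted average: μ_n = (τ₀μ₀ + τ_data·x̄)/(τ₀+τ_data), with τ₀=1/σ₀² and τ_data=n/σ².
Here τ₀ = 1/74.2 = 0.013477 and τ_data = 7/60.4 = 0.115894, so τ_n = 0.129371.
Rearranging for μ₀: μ₀ = (μ_n·τ_n − τ_data·x̄)/τ₀ = (1.2439·0.129371 − 0.115894·-0.6) / 0.013477 = 0.230461/0.013477 ≈ 17.1.

μ₀ = 17.1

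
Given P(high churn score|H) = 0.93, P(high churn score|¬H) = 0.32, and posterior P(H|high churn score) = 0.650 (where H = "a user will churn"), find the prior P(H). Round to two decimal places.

Bayes' rule in odds form gives O(H|E) = O(H)·[P(E|H)/P(E|¬H)], hence O(H) = O(H|E)/LR.
Posterior odds = 0.650/(1−0.650) = 1.8571. LR = 0.93/0.32 = 2.9062.
Prior odds = 1.8571/2.9062 = 0.6390, so P(H) = 0.6390/(1+0.6390) ≈ 0.39.

P(H) = 0.39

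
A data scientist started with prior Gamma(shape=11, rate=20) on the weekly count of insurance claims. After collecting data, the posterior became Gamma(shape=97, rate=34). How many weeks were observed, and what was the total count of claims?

n = 14 weeks with total 86 claims

A Gamma(α, β) prior (rate parametrization) on a Poisson rate with n observations summing to S gives posterior Gamma(α+S, β+n).
Matching: Σxᵢ = 97 − 11 = 86 and n = 34 − 20 = 14.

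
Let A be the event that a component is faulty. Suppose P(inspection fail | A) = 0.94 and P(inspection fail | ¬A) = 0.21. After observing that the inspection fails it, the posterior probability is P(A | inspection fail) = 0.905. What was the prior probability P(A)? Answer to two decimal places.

P(A) = 0.68

In odds form, posterior odds = prior odds × likelihood ratio, so prior odds = posterior odds ÷ LR.
Posterior odds = 0.905/(1−0.905) = 9.5263. LR = 0.94/0.21 = 4.4762.
Prior odds = 9.5263/4.4762 = 2.1282, so P(A) = 2.1282/(1+2.1282) ≈ 0.68.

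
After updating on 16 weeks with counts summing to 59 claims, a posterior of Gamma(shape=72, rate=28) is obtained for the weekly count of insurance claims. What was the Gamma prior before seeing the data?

A Gamma(α, β) prior (rate parametrization) on a Poisson rate with n observations summing to S gives posterior Gamma(α+S, β+n).
So α = 72 − 59 = 13 and β = 28 − 16 = 12.

Gamma(shape=13, rate=12)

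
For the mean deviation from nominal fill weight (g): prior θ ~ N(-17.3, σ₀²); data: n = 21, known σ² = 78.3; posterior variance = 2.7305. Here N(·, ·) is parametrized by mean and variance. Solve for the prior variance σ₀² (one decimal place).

Posterior precision equals prior precision plus data precision: 1/σ_n² = 1/σ₀² + n/σ².
So 1/σ₀² = 1/2.7305 − 21/78.3 = 0.366233 − 0.268199 = 0.098034.
Hence σ₀² = 1/0.098034 ≈ 10.2.

σ₀² = 10.2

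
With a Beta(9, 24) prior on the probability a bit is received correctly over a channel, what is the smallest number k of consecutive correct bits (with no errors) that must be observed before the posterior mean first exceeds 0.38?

After k correct bits and 0 errors the posterior is Beta(9+k, 24), with mean (9+k)/(9+24+k).
Set (9+k)/(33+k) > 0.38 and solve: k > (0.38·33 − 9)/(1 − 0.38) = 5.710.
The smallest integer exceeding 5.710 is 6.

k = 6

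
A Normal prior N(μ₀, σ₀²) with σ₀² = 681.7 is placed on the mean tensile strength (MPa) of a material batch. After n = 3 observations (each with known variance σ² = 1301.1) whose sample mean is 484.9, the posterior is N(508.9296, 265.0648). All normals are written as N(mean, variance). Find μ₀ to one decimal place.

With known observation variance, the Normal–Normal posterior has precision τ_n = τ₀ + n/σ² and mean μ_n = (τ₀μ₀ + (n/σ²)x̄)/τ_n.
Here τ₀ = 1/681.7 = 0.001467 and τ_data = 3/1301.1 = 0.002306, so τ_n = 0.003773.
Rearranging for μ₀: μ₀ = (μ_n·τ_n − τ_data·x̄)/τ₀ = (508.9296·0.003773 − 0.002306·484.9) / 0.001467 = 0.802012/0.001467 ≈ 546.7.

μ₀ = 546.7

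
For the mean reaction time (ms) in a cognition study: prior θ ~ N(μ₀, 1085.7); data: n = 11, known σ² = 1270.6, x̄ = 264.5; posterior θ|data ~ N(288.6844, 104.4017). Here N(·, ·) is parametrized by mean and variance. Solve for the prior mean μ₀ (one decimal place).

With known observation variance, the Normal–Normal posterior has precision τ_n = τ₀ + n/σ² and mean μ_n = (τ₀μ₀ + (n/σ²)x̄)/τ_n.
Here τ₀ = 1/1085.7 = 0.000921 and τ_data = 11/1270.6 = 0.008657, so τ_n = 0.009578.
Rearranging for μ₀: μ₀ = (μ_n·τ_n − τ_data·x̄)/τ₀ = (288.6844·0.009578 − 0.008657·264.5) / 0.000921 = 0.475243/0.000921 ≈ 516.0.

μ₀ = 516.0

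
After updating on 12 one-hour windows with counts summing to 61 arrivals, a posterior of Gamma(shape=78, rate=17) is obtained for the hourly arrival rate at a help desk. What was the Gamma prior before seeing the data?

A Gamma(α, β) prior (rate parametrization) on a Poisson rate with n observations summing to S gives posterior Gamma(α+S, β+n).
So α = 78 − 61 = 17 and β = 17 − 12 = 5.

Gamma(shape=17, rate=5)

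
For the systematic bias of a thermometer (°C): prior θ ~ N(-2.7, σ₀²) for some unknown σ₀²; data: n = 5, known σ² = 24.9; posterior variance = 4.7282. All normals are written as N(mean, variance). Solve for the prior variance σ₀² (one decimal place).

Posterior precision equals prior precision plus data precision: 1/σ_n² = 1/σ₀² + n/σ².
So 1/σ₀² = 1/4.7282 − 5/24.9 = 0.211497 − 0.200803 = 0.010694.
Hence σ₀² = 1/0.010694 ≈ 93.5.

σ₀² = 93.5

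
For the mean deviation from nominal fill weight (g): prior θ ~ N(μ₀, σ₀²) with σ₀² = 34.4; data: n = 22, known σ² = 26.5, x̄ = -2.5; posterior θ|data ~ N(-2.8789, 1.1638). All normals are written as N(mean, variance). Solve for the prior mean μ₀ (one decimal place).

With known observation variance, the Normal–Normal posterior has precision τ_n = τ₀ + n/σ² and mean μ_n = (τ₀μ₀ + (n/σ²)x̄)/τ_n.
Here τ₀ = 1/34.4 = 0.029070 and τ_data = 22/26.5 = 0.830189, so τ_n = 0.859259.
Rearranging for μ₀: μ₀ = (μ_n·τ_n − τ_data·x̄)/τ₀ = (-2.8789·0.859259 − 0.830189·-2.5) / 0.029070 = -0.398248/0.029070 ≈ -13.7.

μ₀ = -13.7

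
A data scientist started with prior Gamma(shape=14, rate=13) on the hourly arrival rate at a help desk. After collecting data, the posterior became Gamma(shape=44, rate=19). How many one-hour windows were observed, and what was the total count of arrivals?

A Gamma(α, β) prior (rate parametrization) on a Poisson rate with n observations summing to S gives posterior Gamma(α+S, β+n).
Matching: Σxᵢ = 44 − 14 = 30 and n = 19 − 13 = 6.

n = 6 one-hour windows with total 30 arrivals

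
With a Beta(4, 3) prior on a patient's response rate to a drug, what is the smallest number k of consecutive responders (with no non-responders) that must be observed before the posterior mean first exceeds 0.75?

After k responders and 0 non-responders the posterior is Beta(4+k, 3), with mean (4+k)/(4+3+k).
Set (4+k)/(7+k) > 0.75 and solve: k > (0.75·7 − 4)/(1 − 0.75) = 5.000.
The smallest integer exceeding 5.000 is 6, and checking k=6: (10)/(13) = 0.7692 > 0.75.

k = 6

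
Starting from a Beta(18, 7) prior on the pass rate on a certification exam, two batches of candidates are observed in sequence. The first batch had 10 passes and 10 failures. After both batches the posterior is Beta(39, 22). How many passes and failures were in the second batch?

Sequential conjugate updates are equivalent to a single update on the pooled data, so total successes = posterior α − prior α and total failures = posterior β − prior β.
Total across both batches: 39−18=21 passes, 22−7=15 failures.
Subtract the first batch: 21−10=11 passes and 15−10=5 failures.

11 passes and 5 failures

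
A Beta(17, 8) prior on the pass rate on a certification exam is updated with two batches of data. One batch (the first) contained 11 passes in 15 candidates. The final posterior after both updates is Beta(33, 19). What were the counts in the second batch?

Sequential conjugate updates are equivalent to a single update on the pooled data, so total successes = posterior α − prior α and total failures = posterior β − prior β.
Total across both batches: 33−17=16 passes, 19−8=11 failures.
Subtract the first batch: 16−11=5 passes and 11−4=7 failures.

5 passes and 7 failures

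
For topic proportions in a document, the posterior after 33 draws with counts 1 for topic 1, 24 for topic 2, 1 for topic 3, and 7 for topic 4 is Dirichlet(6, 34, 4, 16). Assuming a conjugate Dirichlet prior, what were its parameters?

For a Dirichlet(α) prior with multinomial counts c, the posterior is Dirichlet(α + c) componentwise.
Subtract each count from the matching posterior parameter: 6−1=5, 34−24=10, 4−1=3, 16−7=9.

Dirichlet(5, 10, 3, 9)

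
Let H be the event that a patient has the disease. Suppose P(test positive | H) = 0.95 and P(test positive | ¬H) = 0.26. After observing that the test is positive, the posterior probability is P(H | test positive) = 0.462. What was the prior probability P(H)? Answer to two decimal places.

Bayes' rule in odds form gives O(H|E) = O(H)·[P(E|H)/P(E|¬H)], hence O(H) = O(H|E)/LR.
Posterior odds = 0.462/(1−0.462) = 0.8587. LR = 0.95/0.26 = 3.6538.
Prior odds = 0.8587/3.6538 = 0.2350, so P(H) = 0.2350/(1+0.2350) ≈ 0.19.

P(H) = 0.19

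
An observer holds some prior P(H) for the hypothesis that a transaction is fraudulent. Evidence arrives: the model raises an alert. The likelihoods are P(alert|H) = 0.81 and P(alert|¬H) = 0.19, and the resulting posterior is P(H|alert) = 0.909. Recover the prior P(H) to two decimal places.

P(H) = 0.70

Bayes' rule in odds form gives O(H|E) = O(H)·[P(E|H)/P(E|¬H)], hence O(H) = O(H|E)/LR.
Posterior odds = 0.909/(1−0.909) = 9.9890. LR = 0.81/0.19 = 4.2632.
Prior odds = 9.9890/4.2632 = 2.3431, so P(H) = 2.3431/(1+2.3431) ≈ 0.70.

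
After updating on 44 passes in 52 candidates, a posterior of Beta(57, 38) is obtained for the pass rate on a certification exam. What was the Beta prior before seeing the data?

Beta(13, 30)

Beta is conjugate to the binomial likelihood: posterior = Beta(a+s, b+f).
Subtract the data counts: 57−44=13, 38−8=30.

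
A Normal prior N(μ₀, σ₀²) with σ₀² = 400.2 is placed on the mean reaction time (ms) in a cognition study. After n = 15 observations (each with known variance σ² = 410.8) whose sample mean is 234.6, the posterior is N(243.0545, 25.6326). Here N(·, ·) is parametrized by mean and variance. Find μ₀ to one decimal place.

μ₀ = 366.6

The posterior mean is a precision-weighted average: μ_n = (τ₀μ₀ + τ_data·x̄)/(τ₀+τ_data), with τ₀=1/σ₀² and τ_data=n/σ².
Here τ₀ = 1/400.2 = 0.002499 and τ_data = 15/410.8 = 0.036514, so τ_n = 0.039013.
Rearranging for μ₀: μ₀ = (μ_n·τ_n − τ_data·x̄)/τ₀ = (243.0545·0.039013 − 0.036514·234.6) / 0.002499 = 0.916101/0.002499 ≈ 366.6.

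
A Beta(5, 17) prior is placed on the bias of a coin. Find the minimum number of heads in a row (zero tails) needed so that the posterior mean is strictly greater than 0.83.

k = 79

After k heads and 0 tails the posterior is Beta(5+k, 17), with mean (5+k)/(5+17+k).
Set (5+k)/(22+k) > 0.83 and solve: k > (0.83·22 − 5)/(1 − 0.83) = 78.000.
The smallest integer exceeding 78.000 is 79.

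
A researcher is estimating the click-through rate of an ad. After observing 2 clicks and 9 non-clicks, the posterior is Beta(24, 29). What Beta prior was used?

Beta is conjugate to the binomial likelihood: posterior = Beta(a+s, b+f).
Subtract the data counts: 24−2=22, 29−9=20.

Beta(22, 20)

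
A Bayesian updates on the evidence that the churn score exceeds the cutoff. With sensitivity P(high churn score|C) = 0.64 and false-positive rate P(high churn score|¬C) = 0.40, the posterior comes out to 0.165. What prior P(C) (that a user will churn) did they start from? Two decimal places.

Bayes' rule in odds form gives O(C|E) = O(C)·[P(E|C)/P(E|¬C)], hence O(C) = O(C|E)/LR.
Posterior odds = 0.165/(1−0.165) = 0.1976. LR = 0.64/0.40 = 1.6000.
Prior odds = 0.1976/1.6000 = 0.1235, so P(C) = 0.1235/(1+0.1235) ≈ 0.11.

P(C) = 0.11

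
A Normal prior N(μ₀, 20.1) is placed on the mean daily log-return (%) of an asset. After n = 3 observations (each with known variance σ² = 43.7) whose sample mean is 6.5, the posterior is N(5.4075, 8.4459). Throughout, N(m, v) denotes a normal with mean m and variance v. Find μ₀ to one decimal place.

μ₀ = 3.9

With known observation variance, the Normal–Normal posterior has precision τ_n = τ₀ + n/σ² and mean μ_n = (τ₀μ₀ + (n/σ²)x̄)/τ_n.
Here τ₀ = 1/20.1 = 0.049751 and τ_data = 3/43.7 = 0.068650, so τ_n = 0.118401.
Rearranging for μ₀: μ₀ = (μ_n·τ_n − τ_data·x̄)/τ₀ = (5.4075·0.118401 − 0.068650·6.5) / 0.049751 = 0.194028/0.049751 ≈ 3.9.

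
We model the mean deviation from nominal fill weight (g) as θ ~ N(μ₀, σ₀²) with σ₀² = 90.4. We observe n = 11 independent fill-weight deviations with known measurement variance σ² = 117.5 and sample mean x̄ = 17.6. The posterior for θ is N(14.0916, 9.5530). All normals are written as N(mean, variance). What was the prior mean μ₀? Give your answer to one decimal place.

With known observation variance, the Normal–Normal posterior has precision τ_n = τ₀ + n/σ² and mean μ_n = (τ₀μ₀ + (n/σ²)x̄)/τ_n.
Here τ₀ = 1/90.4 = 0.011062 and τ_data = 11/117.5 = 0.093617, so τ_n = 0.104679.
Rearranging for μ₀: μ₀ = (μ_n·τ_n − τ_data·x̄)/τ₀ = (14.0916·0.104679 − 0.093617·17.6) / 0.011062 = -0.172565/0.011062 ≈ -15.6.

μ₀ = -15.6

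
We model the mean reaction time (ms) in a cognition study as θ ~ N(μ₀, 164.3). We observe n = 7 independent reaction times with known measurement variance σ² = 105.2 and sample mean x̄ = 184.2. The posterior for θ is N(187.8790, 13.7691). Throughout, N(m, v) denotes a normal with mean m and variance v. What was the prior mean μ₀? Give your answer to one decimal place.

μ₀ = 228.1

The posterior mean is a precision-weighted average: μ_n = (τ₀μ₀ + τ_data·x̄)/(τ₀+τ_data), with τ₀=1/σ₀² and τ_data=n/σ².
Here τ₀ = 1/164.3 = 0.006086 and τ_data = 7/105.2 = 0.066540, so τ_n = 0.072626.
Rearranging for μ₀: μ₀ = (μ_n·τ_n − τ_data·x̄)/τ₀ = (187.8790·0.072626 − 0.066540·184.2) / 0.006086 = 1.388232/0.006086 ≈ 228.1.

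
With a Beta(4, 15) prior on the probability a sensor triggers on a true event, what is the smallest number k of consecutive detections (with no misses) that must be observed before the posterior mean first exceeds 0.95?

k = 282

After k detections and 0 misses the posterior is Beta(4+k, 15), with mean (4+k)/(4+15+k).
Set (4+k)/(19+k) > 0.95 and solve: k > (0.95·19 − 4)/(1 − 0.95) = 281.000.
The smallest integer exceeding 281.000 is 282, and checking k=282: (286)/(301) = 0.9502 > 0.95.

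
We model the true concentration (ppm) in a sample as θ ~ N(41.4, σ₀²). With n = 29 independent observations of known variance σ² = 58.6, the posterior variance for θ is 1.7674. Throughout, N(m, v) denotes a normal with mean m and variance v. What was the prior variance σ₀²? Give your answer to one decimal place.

For the Normal–Normal model with known σ², precisions add: τ_n = τ₀ + n/σ².
So 1/σ₀² = 1/1.7674 − 29/58.6 = 0.565803 − 0.494881 = 0.070922.
Hence σ₀² = 1/0.070922 ≈ 14.1.

σ₀² = 14.1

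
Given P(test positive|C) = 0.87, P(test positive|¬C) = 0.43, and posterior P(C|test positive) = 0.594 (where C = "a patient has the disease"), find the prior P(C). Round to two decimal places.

In odds form, posterior odds = prior odds × likelihood ratio, so prior odds = posterior odds ÷ LR.
Posterior odds = 0.594/(1−0.594) = 1.4631. LR = 0.87/0.43 = 2.0233.
Prior odds = 1.4631/2.0233 = 0.7231, so P(C) = 0.7231/(1+0.7231) ≈ 0.42.

P(C) = 0.42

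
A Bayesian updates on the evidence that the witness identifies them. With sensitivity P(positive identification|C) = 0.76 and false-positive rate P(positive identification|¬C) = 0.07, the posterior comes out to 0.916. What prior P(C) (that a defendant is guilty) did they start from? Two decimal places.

P(C) = 0.50

In odds form, posterior odds = prior odds × likelihood ratio, so prior odds = posterior odds ÷ LR.
Posterior odds = 0.916/(1−0.916) = 10.9048. LR = 0.76/0.07 = 10.8571.
Prior odds = 10.9048/10.8571 = 1.0044, so P(C) = 1.0044/(1+1.0044) ≈ 0.50.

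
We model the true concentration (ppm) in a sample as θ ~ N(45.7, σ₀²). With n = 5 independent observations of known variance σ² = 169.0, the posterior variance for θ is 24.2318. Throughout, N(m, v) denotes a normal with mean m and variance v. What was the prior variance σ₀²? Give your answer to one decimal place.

For the Normal–Normal model with known σ², precisions add: τ_n = τ₀ + n/σ².
So 1/σ₀² = 1/24.2318 − 5/169.0 = 0.041268 − 0.029586 = 0.011682.
Hence σ₀² = 1/0.011682 ≈ 85.6.

σ₀² = 85.6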